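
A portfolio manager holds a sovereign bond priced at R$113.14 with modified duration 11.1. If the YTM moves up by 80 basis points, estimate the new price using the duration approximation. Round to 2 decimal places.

Duration approximation: ΔP/P ≈ -D_mod · Δy = -11.1 × (+0.008) = -0.088800.
New price ≈ 113.14 × (1 - 0.088800) = 103.093168.

R$103.09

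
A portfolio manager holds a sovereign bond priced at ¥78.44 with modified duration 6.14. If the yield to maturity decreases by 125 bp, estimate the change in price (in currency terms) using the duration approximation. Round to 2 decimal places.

Duration approximation: ΔP/P ≈ -D_mod · Δy = -6.14 × (-0.0125) = +0.076750.
ΔP ≈ 78.44 × (+0.076750) = +6.02027.

+¥6.02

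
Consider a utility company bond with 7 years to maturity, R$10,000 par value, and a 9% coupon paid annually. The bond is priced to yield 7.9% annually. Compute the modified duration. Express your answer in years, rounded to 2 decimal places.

Periodic yield y = 0.079. First find Macaulay duration:
  t   CF        PV=CF/(1+0.079)^t    t·PV
  1       900.00       834.1057       834.1057
  2       900.00       773.0358     1,546.0716
  3       900.00       716.4373     2,149.3118
  4       900.00       663.9826     2,655.9306
  5       900.00       615.3685     3,076.8427
  6       900.00       570.3137     3,421.8825
  7    10,900.00     6,401.4209    44,809.9465
  Σ                 10,574.6646    58,494.0914
P = 10,574.6646; Macaulay duration = 58,494.0914 / 10,574.6646 = 5.53153 years.
Modified duration = D_Mac / (1 + y) = 5.53153 / 1.079 = 5.12654 years.

5.13 years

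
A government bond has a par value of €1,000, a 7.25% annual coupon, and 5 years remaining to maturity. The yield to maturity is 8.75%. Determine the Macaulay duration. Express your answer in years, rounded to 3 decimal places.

4.346 years

Periodic yield y = 0.0875. Discount each cash flow and weight by its year:
  t   CF        PV=CF/(1+0.0875)^t    t·PV
  1        72.50        66.6667        66.6667
  2        72.50        61.3027       122.6054
  3        72.50        56.3703       169.1108
  4        72.50        51.8347       207.3390
  5     1,072.50       705.1004     3,525.5021
  Σ                    941.2748     4,091.2239
Price P = Σ PV = 941.2748.
Macaulay duration = Σ(t·PV) / P = 4,091.2239 / 941.2748 = 4.34647 years.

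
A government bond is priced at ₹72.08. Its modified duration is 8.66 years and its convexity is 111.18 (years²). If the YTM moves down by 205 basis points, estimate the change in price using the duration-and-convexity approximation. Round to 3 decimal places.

+₹14.480

Duration effect: -D_mod·Δy = -8.66 × (-0.0205) = +0.177530
Convexity effect: ½·C·(Δy)² = 0.5 × 111.18 × (-0.0205)² = +0.0233616975
ΔP/P ≈ +0.177530 + 0.0233616975 = +0.2008916975
ΔP ≈ 72.08 × (+0.2008916975) = +14.4802735558.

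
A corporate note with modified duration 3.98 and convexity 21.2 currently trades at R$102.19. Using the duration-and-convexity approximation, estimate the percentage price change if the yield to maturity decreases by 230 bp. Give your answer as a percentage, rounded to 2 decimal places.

+9.71%

Duration effect: -D_mod·Δy = -3.98 × (-0.023) = +0.091540
Convexity effect: ½·C·(Δy)² = 0.5 × 21.2 × (-0.023)² = +0.0056074
ΔP/P ≈ +0.091540 + 0.0056074 = +0.0971474
= +9.71474%.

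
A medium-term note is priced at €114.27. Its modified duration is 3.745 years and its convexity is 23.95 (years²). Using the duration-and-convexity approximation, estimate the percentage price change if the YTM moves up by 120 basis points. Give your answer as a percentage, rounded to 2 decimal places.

Duration effect: -D_mod·Δy = -3.745 × (+0.012) = -0.044940
Convexity effect: ½·C·(Δy)² = 0.5 × 23.95 × (0.012)² = +0.0017244
ΔP/P ≈ -0.044940 + 0.0017244 = -0.0432156
= -4.32156%.

-4.32%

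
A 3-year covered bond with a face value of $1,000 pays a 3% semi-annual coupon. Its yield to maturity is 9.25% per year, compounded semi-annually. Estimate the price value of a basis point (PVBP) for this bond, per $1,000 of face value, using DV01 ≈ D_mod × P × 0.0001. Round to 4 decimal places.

Periodic yield y = 0.04625.
  t   CF        PV=CF/(1+0.04625)^t    t·PV
  1        15.00        14.3369        14.3369
  2        15.00        13.7031        27.4063
  3        15.00        13.0974        39.2922
  4        15.00        12.5184        50.0737
  5        15.00        11.9650        59.8252
  6     1,015.00       773.8436     4,643.0618
  Σ                    839.4645     4,833.9960
P = 839.4645; D_Mac = 5.75843 half-year periods = 2.87921 yrs; D_mod = 2.75194 yrs.
DV01 ≈ 2.75194 × 839.4645 × 0.0001 = 0.231015.

$0.2310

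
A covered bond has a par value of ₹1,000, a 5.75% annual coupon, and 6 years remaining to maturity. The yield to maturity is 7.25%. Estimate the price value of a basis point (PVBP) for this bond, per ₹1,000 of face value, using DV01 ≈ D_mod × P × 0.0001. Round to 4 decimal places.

₹0.4512

Periodic yield y = 0.0725.
  t   CF        PV=CF/(1+0.0725)^t    t·PV
  1        57.50        53.6131        53.6131
  2        57.50        49.9889        99.9777
  3        57.50        46.6097       139.8290
  4        57.50        43.4589       173.8356
  5        57.50        40.5211       202.6056
  6     1,057.50       694.8588     4,169.1529
  Σ                    929.0504     4,839.0138
P = 929.0504; D_Mac = 5.20856 yrs; D_mod = 4.85647 yrs.
DV01 ≈ 4.85647 × 929.0504 × 0.0001 = 0.451190.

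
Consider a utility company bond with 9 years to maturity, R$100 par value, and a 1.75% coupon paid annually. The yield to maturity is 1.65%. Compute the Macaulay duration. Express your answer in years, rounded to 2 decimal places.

8.41 years

Periodic yield y = 0.0165. Discount each cash flow and weight by its year:
  t   CF        PV=CF/(1+0.0165)^t    t·PV
  1         1.75         1.7216         1.7216
  2         1.75         1.6936         3.3873
  3         1.75         1.6662         4.9985
  4         1.75         1.6391         6.5564
  5         1.75         1.6125         8.0625
  6         1.75         1.5863         9.5180
  7         1.75         1.5606        10.9241
  8         1.75         1.5352        12.2820
  9       101.75        87.8149       790.3337
  Σ                    100.8300       847.7840
Price P = Σ PV = 100.8300.
Macaulay duration = Σ(t·PV) / P = 847.7840 / 100.8300 = 8.40805 years.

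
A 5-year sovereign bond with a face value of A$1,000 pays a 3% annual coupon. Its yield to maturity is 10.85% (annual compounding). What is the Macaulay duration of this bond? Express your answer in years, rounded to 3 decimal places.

4.654 years

Periodic yield y = 0.1085. Discount each cash flow and weight by its year:
  t   CF        PV=CF/(1+0.1085)^t    t·PV
  1        30.00        27.0636        27.0636
  2        30.00        24.4146        48.8292
  3        30.00        22.0249        66.0747
  4        30.00        19.8691        79.4764
  5     1,030.00       615.4018     3,077.0088
  Σ                    708.7740     3,298.4528
Price P = Σ PV = 708.7740.
Macaulay duration = Σ(t·PV) / P = 3,298.4528 / 708.7740 = 4.65374 years.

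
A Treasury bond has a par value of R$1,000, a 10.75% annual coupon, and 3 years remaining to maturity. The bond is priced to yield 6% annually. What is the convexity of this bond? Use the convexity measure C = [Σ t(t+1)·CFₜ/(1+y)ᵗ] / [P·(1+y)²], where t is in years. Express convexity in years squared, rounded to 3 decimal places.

9.426

With y = 0.06:
  t   CF        PV=CF/(1+0.06)^t    t·PV        t(t+1)·PV
  1       107.50       101.4151       101.4151         202.8302
  2       107.50        95.6746       191.3492         574.0477
  3     1,107.50       929.8784     2,789.6351      11,158.5403
  Σ                  1,126.9681     3,082.3994      11,935.4182
P = 1,126.9681.
Convexity = Σ t(t+1)·PV / [P·(1+y)²] = 11,935.4182 / (1,126.9681 × 1.123600) = 9.42571.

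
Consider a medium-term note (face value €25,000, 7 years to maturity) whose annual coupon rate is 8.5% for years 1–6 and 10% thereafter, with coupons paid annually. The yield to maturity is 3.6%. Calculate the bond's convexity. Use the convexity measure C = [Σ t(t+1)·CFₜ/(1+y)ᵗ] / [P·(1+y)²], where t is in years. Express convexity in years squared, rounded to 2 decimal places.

39.93

With y = 0.036:
  t   CF        PV=CF/(1+0.036)^t    t·PV        t(t+1)·PV
  1     2,125.00     2,051.1583     2,051.1583       4,102.3166
  2     2,125.00     1,979.8825     3,959.7651      11,879.2952
  3     2,125.00     1,911.0835     5,733.2506      22,933.0023
  4     2,125.00     1,844.6752     7,378.7009      36,893.5043
  5     2,125.00     1,780.5745     8,902.8727      53,417.2360
  6     2,125.00     1,718.7013    10,312.2077      72,185.4540
  7    27,500.00    21,469.1280   150,283.8962   1,202,271.1699
  Σ                 32,755.2034   188,621.8514   1,403,681.9782
P = 32,755.2034.
Convexity = Σ t(t+1)·PV / [P·(1+y)²] = 1,403,681.9782 / (32,755.2034 × 1.073296) = 39.92721.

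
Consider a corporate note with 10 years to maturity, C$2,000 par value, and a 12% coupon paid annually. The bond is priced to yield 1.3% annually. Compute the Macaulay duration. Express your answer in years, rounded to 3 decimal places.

Periodic yield y = 0.013. Discount each cash flow and weight by its year:
  t   CF        PV=CF/(1+0.013)^t    t·PV
  1       240.00       236.9200       236.9200
  2       240.00       233.8796       467.7592
  3       240.00       230.8782       692.6346
  4       240.00       227.9153       911.6612
  5       240.00       224.9904     1,124.9521
  6       240.00       222.1031     1,332.6184
  7       240.00       219.2528     1,534.7695
  8       240.00       216.4391     1,731.5126
  9       240.00       213.6615     1,922.9533
  10    2,240.00     1,968.5822    19,685.8225
  Σ                  3,994.6222    29,641.6035
Price P = Σ PV = 3,994.6222.
Macaulay duration = Σ(t·PV) / P = 29,641.6035 / 3,994.6222 = 7.42038 years.

7.420 years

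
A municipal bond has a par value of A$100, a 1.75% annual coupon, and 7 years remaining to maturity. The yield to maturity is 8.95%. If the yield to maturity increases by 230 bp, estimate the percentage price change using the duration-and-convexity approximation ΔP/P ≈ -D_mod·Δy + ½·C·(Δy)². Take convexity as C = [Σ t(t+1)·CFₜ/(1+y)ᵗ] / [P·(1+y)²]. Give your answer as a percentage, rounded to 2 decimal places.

With y = 0.0895:
  t   CF        PV=CF/(1+0.0895)^t    t·PV        t(t+1)·PV
  1         1.75         1.6062         1.6062           3.2125
  2         1.75         1.4743         2.9486           8.8458
  3         1.75         1.3532         4.0595          16.2382
  4         1.75         1.2420         4.9681          24.8404
  5         1.75         1.1400         5.7000          34.1998
  6         1.75         1.0463         6.2781          43.9465
  7       101.75        55.8398       390.8785       3,127.0282
  Σ                     63.7019       416.4390       3,258.3113
P = 63.7019; D_Mac = 6.53731 yrs; D_mod = 6.00029 yrs; C = 43.09094.
Duration effect: -6.00029 × (+0.023) = -0.138007
Convexity effect: 0.5 × 43.09094 × (0.023)² = +0.0113976
ΔP/P ≈ -0.138007 + 0.0113976 = -0.126609 = -12.6609%.

-12.66%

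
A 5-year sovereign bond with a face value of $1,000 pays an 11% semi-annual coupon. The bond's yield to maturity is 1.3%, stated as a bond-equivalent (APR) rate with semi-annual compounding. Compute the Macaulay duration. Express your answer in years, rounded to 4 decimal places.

4.1768 years

Periodic yield y = 0.0065. Discount each cash flow and weight by its period:
  t   CF        PV=CF/(1+0.0065)^t    t·PV
  1        55.00        54.6448        54.6448
  2        55.00        54.2919       108.5838
  3        55.00        53.9413       161.8239
  4        55.00        53.5929       214.3718
  5        55.00        53.2468       266.2342
  6        55.00        52.9030       317.4178
  7        55.00        52.5613       367.9292
  8        55.00        52.2219       417.7750
  9        55.00        51.8846       466.9616
  10    1,055.00       988.8141     9,888.1414
  Σ                  1,468.1027    12,263.8834
Price P = Σ PV = 1,468.1027.
Macaulay duration = Σ(t·PV) / P = 12,263.8834 / 1,468.1027 = 8.35356 half-year periods.
In years: 8.35356 / 2 = 4.17678 years.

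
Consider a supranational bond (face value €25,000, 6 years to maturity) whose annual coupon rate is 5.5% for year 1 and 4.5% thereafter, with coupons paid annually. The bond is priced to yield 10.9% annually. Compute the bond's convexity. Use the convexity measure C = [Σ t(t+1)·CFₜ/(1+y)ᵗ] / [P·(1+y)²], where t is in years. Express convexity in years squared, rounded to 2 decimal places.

With y = 0.109:
  t   CF        PV=CF/(1+0.109)^t    t·PV        t(t+1)·PV
  1     1,375.00     1,239.8557     1,239.8557       2,479.7115
  2     1,125.00       914.7226     1,829.4453       5,488.3359
  3     1,125.00       824.8175     2,474.4526       9,897.8104
  4     1,125.00       743.7489     2,974.9956      14,874.9780
  5     1,125.00       670.6482     3,353.2412      20,119.4473
  6    26,125.00    14,043.2304    84,259.3826     589,815.6783
  Σ                 18,437.0235    96,131.3730     642,675.9613
P = 18,437.0235.
Convexity = Σ t(t+1)·PV / [P·(1+y)²] = 642,675.9613 / (18,437.0235 × 1.229881) = 28.34250.

28.34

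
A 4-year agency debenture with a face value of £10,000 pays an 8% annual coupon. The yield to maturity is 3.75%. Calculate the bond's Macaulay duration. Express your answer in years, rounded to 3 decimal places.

Periodic yield y = 0.0375. Discount each cash flow and weight by its year:
  t   CF        PV=CF/(1+0.0375)^t    t·PV
  1       800.00       771.0843       771.0843
  2       800.00       743.2138     1,486.4276
  3       800.00       716.3507     2,149.0520
  4    10,800.00     9,321.1894    37,284.7577
  Σ                 11,551.8383    41,691.3217
Price P = Σ PV = 11,551.8383.
Macaulay duration = Σ(t·PV) / P = 41,691.3217 / 11,551.8383 = 3.60906 years.

3.609 years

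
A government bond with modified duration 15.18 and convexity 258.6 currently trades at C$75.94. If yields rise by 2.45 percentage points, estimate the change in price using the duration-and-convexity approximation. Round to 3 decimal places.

Duration effect: -D_mod·Δy = -15.18 × (+0.0245) = -0.371910
Convexity effect: ½·C·(Δy)² = 0.5 × 258.6 × (0.0245)² = +0.077612325
ΔP/P ≈ -0.371910 + 0.077612325 = -0.294297675
ΔP ≈ 75.94 × (-0.294297675) = -22.3489654395.

-C$22.349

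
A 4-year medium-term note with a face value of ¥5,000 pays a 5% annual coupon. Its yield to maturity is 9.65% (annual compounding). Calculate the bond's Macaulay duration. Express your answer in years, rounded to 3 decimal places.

3.697 years

Periodic yield y = 0.0965. Discount each cash flow and weight by its year:
  t   CF        PV=CF/(1+0.0965)^t    t·PV
  1       250.00       227.9982       227.9982
  2       250.00       207.9327       415.8653
  3       250.00       189.6331       568.8992
  4     5,250.00     3,631.8237    14,527.2948
  Σ                  4,257.3876    15,740.0576
Price P = Σ PV = 4,257.3876.
Macaulay duration = Σ(t·PV) / P = 15,740.0576 / 4,257.3876 = 3.69712 years.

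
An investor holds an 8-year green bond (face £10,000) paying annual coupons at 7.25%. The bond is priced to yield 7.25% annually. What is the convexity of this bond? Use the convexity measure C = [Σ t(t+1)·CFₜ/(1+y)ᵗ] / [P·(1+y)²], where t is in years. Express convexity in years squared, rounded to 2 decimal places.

45.60

With y = 0.0725:
  t   CF        PV=CF/(1+0.0725)^t    t·PV        t(t+1)·PV
  1       725.00       675.9907       675.9907       1,351.9814
  2       725.00       630.2943     1,260.5887       3,781.7660
  3       725.00       587.6870     1,763.0611       7,052.2443
  4       725.00       547.9599     2,191.8397      10,959.1986
  5       725.00       510.9184     2,554.5918      15,327.5505
  6       725.00       476.3807     2,858.2845      20,007.9914
  7       725.00       444.1779     3,109.2450      24,873.9598
  8    10,725.00     6,126.5911    49,012.7286     441,114.5575
  Σ                 10,000.0000    63,426.3300     524,469.2495
P = 10,000.0000.
Convexity = Σ t(t+1)·PV / [P·(1+y)²] = 524,469.2495 / (10,000.0000 × 1.150256) = 45.59586.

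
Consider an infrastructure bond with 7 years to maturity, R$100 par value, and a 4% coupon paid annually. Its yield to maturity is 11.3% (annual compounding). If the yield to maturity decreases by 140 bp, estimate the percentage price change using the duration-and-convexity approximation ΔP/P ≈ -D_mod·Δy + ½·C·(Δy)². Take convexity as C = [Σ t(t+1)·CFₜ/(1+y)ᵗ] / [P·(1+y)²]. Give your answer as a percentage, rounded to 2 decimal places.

+7.95%

With y = 0.113:
  t   CF        PV=CF/(1+0.113)^t    t·PV        t(t+1)·PV
  1         4.00         3.5939         3.5939           7.1878
  2         4.00         3.2290         6.4580          19.3741
  3         4.00         2.9012         8.7035          34.8141
  4         4.00         2.6066        10.4265          52.1326
  5         4.00         2.3420        11.7099          70.2596
  6         4.00         2.1042        12.6253          88.3768
  7       104.00        49.1549       344.0846       2,752.6768
  Σ                     65.9318       397.6017       3,024.8217
P = 65.9318; D_Mac = 6.03050 yrs; D_mod = 5.41824 yrs; C = 37.03516.
Duration effect: -5.41824 × (-0.014) = +0.075855
Convexity effect: 0.5 × 37.03516 × (-0.014)² = +0.0036294
ΔP/P ≈ +0.075855 + 0.0036294 = +0.079485 = +7.9485%.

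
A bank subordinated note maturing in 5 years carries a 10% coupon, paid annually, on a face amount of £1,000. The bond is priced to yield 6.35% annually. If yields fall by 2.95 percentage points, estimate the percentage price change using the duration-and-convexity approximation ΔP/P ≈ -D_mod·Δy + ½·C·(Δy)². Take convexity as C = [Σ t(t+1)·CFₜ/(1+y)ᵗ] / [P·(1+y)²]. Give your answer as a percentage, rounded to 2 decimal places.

With y = 0.0635:
  t   CF        PV=CF/(1+0.0635)^t    t·PV        t(t+1)·PV
  1       100.00        94.0291        94.0291         188.0583
  2       100.00        88.4148       176.8296         530.4889
  3       100.00        83.1357       249.4071         997.6283
  4       100.00        78.1718       312.6871       1,563.4357
  5     1,100.00       808.5469     4,042.7345      24,256.4069
  Σ                  1,152.2983     4,875.6875      27,536.0180
P = 1,152.2983; D_Mac = 4.23127 yrs; D_mod = 3.97863 yrs; C = 21.12814.
Duration effect: -3.97863 × (-0.0295) = +0.117370
Convexity effect: 0.5 × 21.12814 × (-0.0295)² = +0.0091934
ΔP/P ≈ +0.117370 + 0.0091934 = +0.126563 = +12.6563%.

+12.66%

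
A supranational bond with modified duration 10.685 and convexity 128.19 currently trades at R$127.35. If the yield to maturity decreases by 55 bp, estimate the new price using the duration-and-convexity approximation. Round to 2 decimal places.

Duration effect: -D_mod·Δy = -10.685 × (-0.0055) = +0.0587675
Convexity effect: ½·C·(Δy)² = 0.5 × 128.19 × (-0.0055)² = +0.00193887375
ΔP/P ≈ +0.0587675 + 0.00193887375 = +0.06070637375
New price ≈ 127.35 × (1 + 0.06070637375) = 135.0809566970625.

R$135.08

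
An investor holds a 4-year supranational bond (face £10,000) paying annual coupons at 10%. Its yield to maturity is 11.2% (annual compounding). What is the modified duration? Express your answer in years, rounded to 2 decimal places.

3.13 years

Periodic yield y = 0.112. First find Macaulay duration:
  t   CF        PV=CF/(1+0.112)^t    t·PV
  1     1,000.00       899.2806       899.2806
  2     1,000.00       808.7056     1,617.4111
  3     1,000.00       727.2532     2,181.7596
  4    11,000.00     7,194.0514    28,776.2056
  Σ                  9,629.2907    33,474.6569
P = 9,629.2907; Macaulay duration = 33,474.6569 / 9,629.2907 = 3.47634 years.
Modified duration = D_Mac / (1 + y) = 3.47634 / 1.112 = 3.12620 years.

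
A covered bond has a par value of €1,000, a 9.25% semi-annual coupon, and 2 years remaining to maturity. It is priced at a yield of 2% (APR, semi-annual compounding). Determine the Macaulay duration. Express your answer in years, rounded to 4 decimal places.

1.8804 years

Periodic yield y = 0.01. Discount each cash flow and weight by its period:
  t   CF        PV=CF/(1+0.01)^t    t·PV
  1        46.25        45.7921        45.7921
  2        46.25        45.3387        90.6774
  3        46.25        44.8898       134.6694
  4     1,046.25     1,005.4257     4,021.7027
  Σ                  1,141.4463     4,292.8416
Price P = Σ PV = 1,141.4463.
Macaulay duration = Σ(t·PV) / P = 4,292.8416 / 1,141.4463 = 3.76088 half-year periods.
In years: 3.76088 / 2 = 1.88044 years.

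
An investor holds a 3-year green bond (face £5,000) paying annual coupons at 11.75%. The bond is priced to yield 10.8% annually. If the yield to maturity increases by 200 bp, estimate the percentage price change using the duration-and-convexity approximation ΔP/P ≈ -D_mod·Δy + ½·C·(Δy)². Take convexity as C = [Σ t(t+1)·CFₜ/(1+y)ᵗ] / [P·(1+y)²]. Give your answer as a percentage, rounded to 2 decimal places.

-4.70%

With y = 0.108:
  t   CF        PV=CF/(1+0.108)^t    t·PV        t(t+1)·PV
  1       587.50       530.2347       530.2347       1,060.4693
  2       587.50       478.5511       957.1023       2,871.3068
  3     5,587.50     4,107.6956    12,323.0869      49,292.3474
  Σ                  5,116.4814    13,810.4238      53,224.1236
P = 5,116.4814; D_Mac = 2.69920 yrs; D_mod = 2.43610 yrs; C = 8.47340.
Duration effect: -2.43610 × (+0.02) = -0.048722
Convexity effect: 0.5 × 8.47340 × (0.02)² = +0.0016947
ΔP/P ≈ -0.048722 + 0.0016947 = -0.047027 = -4.7027%.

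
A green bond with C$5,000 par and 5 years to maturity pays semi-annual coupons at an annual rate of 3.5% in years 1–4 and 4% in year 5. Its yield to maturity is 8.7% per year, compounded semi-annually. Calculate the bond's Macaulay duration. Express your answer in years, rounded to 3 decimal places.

4.574 years

Periodic yield y = 0.0435. Discount each cash flow and weight by its period:
  t   CF        PV=CF/(1+0.0435)^t    t·PV
  1        87.50        83.8524        83.8524
  2        87.50        80.3569       160.7138
  3        87.50        77.0071       231.0213
  4        87.50        73.7969       295.1877
  5        87.50        70.7206       353.6029
  6        87.50        67.7725       406.6348
  7        87.50        64.9473       454.6309
  8        87.50        62.2398       497.9187
  9       100.00        68.1660       613.4942
  10    5,100.00     3,331.5447    33,315.4468
  Σ                  3,980.4042    36,412.5034
Price P = Σ PV = 3,980.4042.
Macaulay duration = Σ(t·PV) / P = 36,412.5034 / 3,980.4042 = 9.14794 half-year periods.
In years: 9.14794 / 2 = 4.57397 years.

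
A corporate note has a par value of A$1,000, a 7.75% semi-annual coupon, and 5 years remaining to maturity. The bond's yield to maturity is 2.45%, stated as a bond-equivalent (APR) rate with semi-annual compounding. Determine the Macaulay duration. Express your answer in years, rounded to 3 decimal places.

4.332 years

Periodic yield y = 0.01225. Discount each cash flow and weight by its period:
  t   CF        PV=CF/(1+0.01225)^t    t·PV
  1        38.75        38.2811        38.2811
  2        38.75        37.8178        75.6356
  3        38.75        37.3601       112.0804
  4        38.75        36.9080       147.6320
  5        38.75        36.4614       182.3068
  6        38.75        36.0201       216.1206
  7        38.75        35.5842       249.0894
  8        38.75        35.1536       281.2286
  9        38.75        34.7281       312.5533
  10    1,038.75       919.6725     9,196.7246
  Σ                  1,247.9868    10,811.6524
Price P = Σ PV = 1,247.9868.
Macaulay duration = Σ(t·PV) / P = 10,811.6524 / 1,247.9868 = 8.66327 half-year periods.
In years: 8.66327 / 2 = 4.33164 years.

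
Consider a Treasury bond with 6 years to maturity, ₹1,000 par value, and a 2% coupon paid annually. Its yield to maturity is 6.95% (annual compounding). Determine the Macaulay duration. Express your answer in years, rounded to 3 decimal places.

Periodic yield y = 0.0695. Discount each cash flow and weight by its year:
  t   CF        PV=CF/(1+0.0695)^t    t·PV
  1        20.00        18.7003        18.7003
  2        20.00        17.4851        34.9702
  3        20.00        16.3489        49.0466
  4        20.00        15.2865        61.1458
  5        20.00        14.2931        71.4654
  6     1,020.00       681.5778     4,089.4668
  Σ                    763.6917     4,324.7952
Price P = Σ PV = 763.6917.
Macaulay duration = Σ(t·PV) / P = 4,324.7952 / 763.6917 = 5.66301 years.

5.663 years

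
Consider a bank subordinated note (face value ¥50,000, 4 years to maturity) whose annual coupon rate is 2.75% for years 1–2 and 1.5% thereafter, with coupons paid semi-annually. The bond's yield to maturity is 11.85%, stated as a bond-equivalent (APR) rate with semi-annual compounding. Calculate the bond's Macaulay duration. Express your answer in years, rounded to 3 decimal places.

Periodic yield y = 0.05925. Discount each cash flow and weight by its period:
  t   CF        PV=CF/(1+0.05925)^t    t·PV
  1       687.50       649.0441       649.0441
  2       687.50       612.7393     1,225.4787
  3       687.50       578.4653     1,735.3958
  4       687.50       546.1083     2,184.4334
  5       375.00       281.2153     1,406.0764
  6       375.00       265.4853     1,592.9116
  7       375.00       250.6351     1,754.4460
  8    50,375.00    31,785.3705   254,282.9638
  Σ                 34,969.0632   264,830.7497
Price P = Σ PV = 34,969.0632.
Macaulay duration = Σ(t·PV) / P = 264,830.7497 / 34,969.0632 = 7.57329 half-year periods.
In years: 7.57329 / 2 = 3.78664 years.

3.787 years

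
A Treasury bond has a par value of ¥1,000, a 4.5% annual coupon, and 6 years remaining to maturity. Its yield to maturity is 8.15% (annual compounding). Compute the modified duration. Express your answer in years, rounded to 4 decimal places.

Periodic yield y = 0.0815. First find Macaulay duration:
  t   CF        PV=CF/(1+0.0815)^t    t·PV
  1        45.00        41.6089        41.6089
  2        45.00        38.4733        76.9466
  3        45.00        35.5740       106.7221
  4        45.00        32.8932       131.5729
  5        45.00        30.4144       152.0722
  6     1,045.00       653.0661     3,918.3967
  Σ                    832.0300     4,427.3193
P = 832.0300; Macaulay duration = 4,427.3193 / 832.0300 = 5.32111 years.
Modified duration = D_Mac / (1 + y) = 5.32111 / 1.0815 = 4.92012 years.

4.9201 years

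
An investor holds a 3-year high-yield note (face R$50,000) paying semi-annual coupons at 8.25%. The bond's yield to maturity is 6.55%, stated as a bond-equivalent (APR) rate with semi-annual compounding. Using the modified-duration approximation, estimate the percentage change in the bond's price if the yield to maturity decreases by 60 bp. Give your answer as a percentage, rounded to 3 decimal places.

Periodic yield y = 0.03275. Modified duration first:
  t   CF        PV=CF/(1+0.03275)^t    t·PV
  1     2,062.50     1,997.0951     1,997.0951
  2     2,062.50     1,933.7644     3,867.5287
  3     2,062.50     1,872.4419     5,617.3256
  4     2,062.50     1,813.0640     7,252.2561
  5     2,062.50     1,755.5691     8,777.8457
  6    52,062.50    42,909.5339   257,457.2033
  Σ                 52,281.4684   284,969.2546
P = 52,281.4684; D_Mac = 5.45067 half-year periods = 2.72534 yrs; D_mod = 2.72534/(1+0.03275) = 2.63891 yrs.
ΔP/P ≈ -D_mod · Δy = -2.63891 × (-0.006) = +0.015833 = +1.5833%.

+1.583%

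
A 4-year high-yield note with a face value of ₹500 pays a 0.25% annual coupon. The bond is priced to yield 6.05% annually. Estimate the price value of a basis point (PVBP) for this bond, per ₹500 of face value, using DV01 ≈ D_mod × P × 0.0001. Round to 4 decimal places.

Periodic yield y = 0.0605.
  t   CF        PV=CF/(1+0.0605)^t    t·PV
  1         1.25         1.1787         1.1787
  2         1.25         1.1114         2.2229
  3         1.25         1.0480         3.1441
  4       501.25       396.2887     1,585.1548
  Σ                    399.6269     1,591.7005
P = 399.6269; D_Mac = 3.98297 yrs; D_mod = 3.75574 yrs.
DV01 ≈ 3.75574 × 399.6269 × 0.0001 = 0.150090.

₹0.1501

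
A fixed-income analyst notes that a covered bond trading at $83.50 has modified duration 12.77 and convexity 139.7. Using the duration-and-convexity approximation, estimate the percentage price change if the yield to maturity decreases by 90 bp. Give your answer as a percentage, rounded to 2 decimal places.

+12.06%

Duration effect: -D_mod·Δy = -12.77 × (-0.009) = +0.114930
Convexity effect: ½·C·(Δy)² = 0.5 × 139.7 × (-0.009)² = +0.00565785
ΔP/P ≈ +0.114930 + 0.00565785 = +0.12058785
= +12.058785%.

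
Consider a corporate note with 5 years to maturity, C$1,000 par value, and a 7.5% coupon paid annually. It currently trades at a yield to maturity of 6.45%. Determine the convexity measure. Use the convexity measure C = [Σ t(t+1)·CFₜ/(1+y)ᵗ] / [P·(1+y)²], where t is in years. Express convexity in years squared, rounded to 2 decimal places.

22.02

With y = 0.0645:
  t   CF        PV=CF/(1+0.0645)^t    t·PV        t(t+1)·PV
  1        75.00        70.4556        70.4556         140.9112
  2        75.00        66.1866       132.3732         397.1195
  3        75.00        62.1762       186.5286         746.1146
  4        75.00        58.4088       233.6354       1,168.1769
  5     1,075.00       786.4663     3,932.3317      23,593.9900
  Σ                  1,043.6936     4,555.3244      26,046.3121
P = 1,043.6936.
Convexity = Σ t(t+1)·PV / [P·(1+y)²] = 26,046.3121 / (1,043.6936 × 1.133160) = 22.02327.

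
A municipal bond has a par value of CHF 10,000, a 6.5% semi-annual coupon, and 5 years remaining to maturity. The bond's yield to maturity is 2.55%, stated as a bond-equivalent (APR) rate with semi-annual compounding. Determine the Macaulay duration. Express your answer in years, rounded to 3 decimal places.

4.410 years

Periodic yield y = 0.01275. Discount each cash flow and weight by its period:
  t   CF        PV=CF/(1+0.01275)^t    t·PV
  1       325.00       320.9084       320.9084
  2       325.00       316.8683       633.7367
  3       325.00       312.8791       938.6374
  4       325.00       308.9402     1,235.7606
  5       325.00       305.0508     1,525.2538
  6       325.00       301.2103     1,807.2619
  7       325.00       297.4182     2,081.9277
  8       325.00       293.6739     2,349.3912
  9       325.00       289.9767     2,609.7902
  10   10,325.00     9,096.3579    90,963.5795
  Σ                 11,843.2839   104,466.2474
Price P = Σ PV = 11,843.2839.
Macaulay duration = Σ(t·PV) / P = 104,466.2474 / 11,843.2839 = 8.82072 half-year periods.
In years: 8.82072 / 2 = 4.41036 years.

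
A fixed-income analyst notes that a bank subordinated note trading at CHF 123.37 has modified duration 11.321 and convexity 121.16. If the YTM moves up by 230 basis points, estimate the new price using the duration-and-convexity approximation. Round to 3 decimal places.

CHF 95.200

Duration effect: -D_mod·Δy = -11.321 × (+0.023) = -0.260383
Convexity effect: ½·C·(Δy)² = 0.5 × 121.16 × (0.023)² = +0.03204682
ΔP/P ≈ -0.260383 + 0.03204682 = -0.22833618
New price ≈ 123.37 × (1 - 0.22833618) = 95.2001654734.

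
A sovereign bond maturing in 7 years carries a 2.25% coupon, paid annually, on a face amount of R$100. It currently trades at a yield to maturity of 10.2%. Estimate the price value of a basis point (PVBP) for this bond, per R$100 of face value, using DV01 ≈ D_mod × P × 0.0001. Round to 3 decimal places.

Periodic yield y = 0.102.
  t   CF        PV=CF/(1+0.102)^t    t·PV
  1         2.25         2.0417         2.0417
  2         2.25         1.8528         3.7055
  3         2.25         1.6813         5.0438
  4         2.25         1.5257         6.1026
  5         2.25         1.3844         6.9222
  6         2.25         1.2563         7.5378
  7       102.25        51.8074       362.6521
  Σ                     61.5496       394.0058
P = 61.5496; D_Mac = 6.40143 yrs; D_mod = 5.80892 yrs.
DV01 ≈ 5.80892 × 61.5496 × 0.0001 = 0.035754.

R$0.036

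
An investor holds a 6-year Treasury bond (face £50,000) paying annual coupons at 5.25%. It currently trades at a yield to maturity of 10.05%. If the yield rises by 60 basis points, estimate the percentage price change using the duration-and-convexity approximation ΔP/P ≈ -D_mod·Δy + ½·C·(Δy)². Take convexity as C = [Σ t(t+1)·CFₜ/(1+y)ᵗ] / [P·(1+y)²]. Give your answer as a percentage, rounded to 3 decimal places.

-2.783%

With y = 0.1005:
  t   CF        PV=CF/(1+0.1005)^t    t·PV        t(t+1)·PV
  1     2,625.00     2,385.2794     2,385.2794       4,770.5588
  2     2,625.00     2,167.4506     4,334.9013      13,004.7038
  3     2,625.00     1,969.5144     5,908.5433      23,634.1732
  4     2,625.00     1,789.6542     7,158.6167      35,793.0837
  5     2,625.00     1,626.2192     8,131.0958      48,786.5748
  6    52,625.00    29,624.5545   177,747.3268   1,244,231.2874
  Σ                 39,562.6723   205,665.7633   1,370,220.3816
P = 39,562.6723; D_Mac = 5.19848 yrs; D_mod = 4.72374 yrs; C = 28.59728.
Duration effect: -4.72374 × (+0.006) = -0.028342
Convexity effect: 0.5 × 28.59728 × (0.006)² = +0.0005148
ΔP/P ≈ -0.028342 + 0.0005148 = -0.027828 = -2.7828%.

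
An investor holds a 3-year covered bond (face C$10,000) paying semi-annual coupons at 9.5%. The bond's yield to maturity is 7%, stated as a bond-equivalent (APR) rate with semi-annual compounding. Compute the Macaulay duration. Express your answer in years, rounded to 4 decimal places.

Periodic yield y = 0.035. Discount each cash flow and weight by its period:
  t   CF        PV=CF/(1+0.035)^t    t·PV
  1       475.00       458.9372       458.9372
  2       475.00       443.4176       886.8352
  3       475.00       428.4228     1,285.2684
  4       475.00       413.9351     1,655.7402
  5       475.00       399.9373     1,999.6863
  6    10,475.00     8,521.4192    51,128.5155
  Σ                 10,666.0691    57,414.9827
Price P = Σ PV = 10,666.0691.
Macaulay duration = Σ(t·PV) / P = 57,414.9827 / 10,666.0691 = 5.38296 half-year periods.
In years: 5.38296 / 2 = 2.69148 years.

2.6915 years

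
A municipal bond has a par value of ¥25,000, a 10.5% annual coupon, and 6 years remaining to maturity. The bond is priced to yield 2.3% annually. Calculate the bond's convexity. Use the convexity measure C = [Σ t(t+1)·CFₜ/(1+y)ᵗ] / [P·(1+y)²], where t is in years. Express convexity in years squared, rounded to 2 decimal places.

31.01

With y = 0.023:
  t   CF        PV=CF/(1+0.023)^t    t·PV        t(t+1)·PV
  1     2,625.00     2,565.9824     2,565.9824       5,131.9648
  2     2,625.00     2,508.2917     5,016.5834      15,049.7502
  3     2,625.00     2,451.8980     7,355.6941      29,422.7765
  4     2,625.00     2,396.7723     9,587.0891      47,935.4456
  5     2,625.00     2,342.8859    11,714.4295      70,286.5771
  6    27,625.00    24,101.7448   144,610.4691   1,012,273.2834
  Σ                 36,367.5752   180,850.2476   1,180,099.7975
P = 36,367.5752.
Convexity = Σ t(t+1)·PV / [P·(1+y)²] = 1,180,099.7975 / (36,367.5752 × 1.046529) = 31.00653.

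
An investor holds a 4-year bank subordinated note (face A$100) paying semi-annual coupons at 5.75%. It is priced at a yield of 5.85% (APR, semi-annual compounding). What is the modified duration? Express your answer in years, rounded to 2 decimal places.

Periodic yield y = 0.02925. First find Macaulay duration:
  t   CF        PV=CF/(1+0.02925)^t    t·PV
  1        2.875         2.7933         2.7933
  2        2.875         2.7139         5.4278
  3        2.875         2.6368         7.9104
  4        2.875         2.5619        10.2474
  5        2.875         2.4890        12.4452
  6        2.875         2.4183        14.5099
  7        2.875         2.3496        16.4471
  8      102.875        81.6851       653.4808
  Σ                     99.6479       723.2619
P = 99.6479; Macaulay duration = 723.2619 / 99.6479 = 7.25818 half-year periods = 3.62909 years.
Modified duration = D_Mac / (1 + y) = 3.62909 / 1.02925 = 3.52595 years.

3.53 years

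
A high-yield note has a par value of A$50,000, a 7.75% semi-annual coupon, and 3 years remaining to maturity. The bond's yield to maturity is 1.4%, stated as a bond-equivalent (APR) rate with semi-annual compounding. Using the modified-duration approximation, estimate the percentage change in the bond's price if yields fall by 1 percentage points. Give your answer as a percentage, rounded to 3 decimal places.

+2.740%

Periodic yield y = 0.007. Modified duration first:
  t   CF        PV=CF/(1+0.007)^t    t·PV
  1     1,937.50     1,924.0318     1,924.0318
  2     1,937.50     1,910.6572     3,821.3144
  3     1,937.50     1,897.3755     5,692.1266
  4     1,937.50     1,884.1862     7,536.7450
  5     1,937.50     1,871.0886     9,355.4431
  6    51,937.50    49,808.5866   298,851.5194
  Σ                 59,295.9259   327,181.1803
P = 59,295.9259; D_Mac = 5.51777 half-year periods = 2.75888 yrs; D_mod = 2.75888/(1+0.007) = 2.73971 yrs.
ΔP/P ≈ -D_mod · Δy = -2.73971 × (-0.01) = +0.027397 = +2.7397%.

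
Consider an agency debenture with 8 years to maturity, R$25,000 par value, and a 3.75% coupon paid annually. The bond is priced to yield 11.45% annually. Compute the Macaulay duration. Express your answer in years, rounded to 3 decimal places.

Periodic yield y = 0.1145. Discount each cash flow and weight by its year:
  t   CF        PV=CF/(1+0.1145)^t    t·PV
  1       937.50       841.1844       841.1844
  2       937.50       754.7639     1,509.5278
  3       937.50       677.2220     2,031.6660
  4       937.50       607.6465     2,430.5859
  5       937.50       545.2189     2,726.0946
  6       937.50       489.2049     2,935.2297
  7       937.50       438.9457     3,072.6197
  8    25,937.50    10,896.5128    87,172.1020
  Σ                 15,250.6991   102,719.0101
Price P = Σ PV = 15,250.6991.
Macaulay duration = Σ(t·PV) / P = 102,719.0101 / 15,250.6991 = 6.73536 years.

6.735 years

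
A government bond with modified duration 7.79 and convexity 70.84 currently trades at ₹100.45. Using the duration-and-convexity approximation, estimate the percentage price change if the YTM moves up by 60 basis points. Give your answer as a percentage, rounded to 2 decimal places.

-4.55%

Duration effect: -D_mod·Δy = -7.79 × (+0.006) = -0.046740
Convexity effect: ½·C·(Δy)² = 0.5 × 70.84 × (0.006)² = +0.00127512
ΔP/P ≈ -0.046740 + 0.00127512 = -0.04546488
= -4.546488%.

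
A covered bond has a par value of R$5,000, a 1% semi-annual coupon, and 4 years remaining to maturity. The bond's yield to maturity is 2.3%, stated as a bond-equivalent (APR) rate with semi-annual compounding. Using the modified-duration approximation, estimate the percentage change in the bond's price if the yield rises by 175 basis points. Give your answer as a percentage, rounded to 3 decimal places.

-6.797%

Periodic yield y = 0.0115. Modified duration first:
  t   CF        PV=CF/(1+0.0115)^t    t·PV
  1        25.00        24.7158        24.7158
  2        25.00        24.4348        48.8695
  3        25.00        24.1570        72.4709
  4        25.00        23.8823        95.5293
  5        25.00        23.6108       118.0540
  6        25.00        23.3424       140.0541
  7        25.00        23.0770       161.5388
  8     5,025.00     4,585.7352    36,685.8813
  Σ                  4,752.9551    37,347.1136
P = 4,752.9551; D_Mac = 7.85766 half-year periods = 3.92883 yrs; D_mod = 3.92883/(1+0.0115) = 3.88416 yrs.
ΔP/P ≈ -D_mod · Δy = -3.88416 × (+0.0175) = -0.067973 = -6.7973%.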